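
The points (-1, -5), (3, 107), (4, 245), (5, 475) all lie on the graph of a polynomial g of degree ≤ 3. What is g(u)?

Write g(u) = au^3 + bu^2 + cu + d. Substituting each data point gives a linear system:
  -a + b - c + d = -5
  27a + 9b + 3c + d = 107
  64a + 16b + 4c + d = 245
  125a + 25b + 5c + d = 475
Solving the system yields a = 4, b = -2, c = 4, d = 5.
So g(u) = 4u³ - 2u² + 4u + 5.
Check: g(3) = 107. ✓

g(u) = 4u^3 - 2u^2 + 4u + 5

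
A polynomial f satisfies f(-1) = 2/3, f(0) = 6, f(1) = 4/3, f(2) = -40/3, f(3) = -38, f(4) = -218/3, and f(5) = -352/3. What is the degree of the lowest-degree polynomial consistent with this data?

2

Forward differences of the values at u = -1, 0, 1, 2, 3, 4, 5:
  f  : 2/3  6  4/3  -40/3  -38  -218/3  -352/3
  Δ  : 16/3  -14/3  -44/3  -74/3  -104/3  -134/3
  Δ^2: -10  -10  -10  -10  -10
  Δ^3: 0  0  0  0
  Δ^4: 0  0  0
  Δ^5: 0  0
  Δ^6: 0
The second differences are constant (-10) and nonzero, while all higher differences vanish, so the minimal degree is 2.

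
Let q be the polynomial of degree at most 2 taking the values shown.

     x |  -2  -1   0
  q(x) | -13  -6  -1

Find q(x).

Write q(x) = ax^2 + bx + c. Substituting each data point gives a linear system:
  4a - 2b + c = -13
  a - b + c = -6
  c = -1
Solving the system yields a = -1, b = 4, c = -1.
So q(x) = -x² + 4x - 1.
Check: q(-1) = -6. ✓

q(x) = -x^2 + 4x - 1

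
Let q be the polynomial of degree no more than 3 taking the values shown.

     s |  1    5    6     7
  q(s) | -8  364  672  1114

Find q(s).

Using the Lagrange interpolation formula with nodes 1, 5, 6, 7:
  L_0(s) = (s - 5)(s - 6)(s - 7) / -120
  L_1(s) = (s - 1)(s - 6)(s - 7) / 8
  L_2(s) = (s - 1)(s - 5)(s - 7) / -5
  L_3(s) = (s - 1)(s - 5)(s - 6) / 12
Then q(s) = -8·L_0(s) + 364·L_1(s) + 672·L_2(s) + 1114·L_3(s).
Expanding and collecting terms gives q(s) = 4s^3 - 5s^2 - s - 6.
Check: q(6) = 672. ✓

q(s) = 4s^3 - 5s^2 - s - 6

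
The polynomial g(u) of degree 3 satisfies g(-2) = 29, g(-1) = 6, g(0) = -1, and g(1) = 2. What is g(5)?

-6

Using the Lagrange interpolation formula with nodes -2, -1, 0, 1:
  L_0(u) = (u + 1)u(u - 1) / -6
  L_1(u) = (u + 2)u(u - 1) / 2
  L_2(u) = (u + 2)(u + 1)(u - 1) / -2
  L_3(u) = (u + 2)(u + 1)u / 6
Then g(u) = 29·L_0(u) + 6·L_1(u) - 1·L_2(u) + 2·L_3(u).
Expanding and collecting terms gives g(u) = -u^3 + 5u^2 - u - 1.
Evaluating at u = 5: g(5) = -6.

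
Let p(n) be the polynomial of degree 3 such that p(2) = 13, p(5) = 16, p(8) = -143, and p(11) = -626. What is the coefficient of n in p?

-2

Write p(n) = an^3 + bn^2 + cn + d. Substituting each data point gives a linear system:
  8a + 4b + 2c + d = 13
  125a + 25b + 5c + d = 16
  512a + 64b + 8c + d = -143
  1331a + 121b + 11c + d = -626
Solving the system yields a = -1, b = 6, c = -2, d = 1.
So p(n) = -n³ + 6n² - 2n + 1.
The coefficient of n is -2.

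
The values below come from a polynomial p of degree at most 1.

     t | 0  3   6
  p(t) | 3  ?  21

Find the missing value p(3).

The 2 known points determine the degree-1 polynomial uniquely.
Write p(t) = at + b. Substituting each data point gives a linear system:
  b = 3
  6a + b = 21
Solving the system yields a = 3, b = 3.
So p(t) = 3t + 3.
Then p(3) = 12.

12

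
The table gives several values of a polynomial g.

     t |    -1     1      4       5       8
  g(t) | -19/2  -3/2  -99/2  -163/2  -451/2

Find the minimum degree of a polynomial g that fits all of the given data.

2

Divided differences on the nodes -1, 1, 4, 5, 8:
  order 0: -19/2  -3/2  -99/2  -163/2  -451/2
  order 1: 4  -16  -32  -48
  order 2: -4  -4  -4
  order 3: 0  0
  order 4: 0
The order-2 divided differences are all -4 (nonzero) and every higher order vanishes, so the data lies on a polynomial of degree exactly 2.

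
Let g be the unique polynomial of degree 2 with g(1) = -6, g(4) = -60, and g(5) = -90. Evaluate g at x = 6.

-126

Write g(x) = ax^2 + bx + c. Substituting each data point gives a linear system:
  a + b + c = -6
  16a + 4b + c = -60
  25a + 5b + c = -90
Solving the system yields a = -3, b = -3, c = 0.
So g(x) = -3x² - 3x.
Then g(6) = -126.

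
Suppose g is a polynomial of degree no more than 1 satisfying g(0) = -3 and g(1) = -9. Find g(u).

Using the Lagrange interpolation formula with nodes 0, 1:
  L_0(u) = (u - 1) / -1
  L_1(u) = u / 1
Then g(u) = -3·L_0(u) - 9·L_1(u).
Expanding and collecting terms gives g(u) = -6u - 3.
Check: g(0) = -3. ✓

g(u) = -6u - 3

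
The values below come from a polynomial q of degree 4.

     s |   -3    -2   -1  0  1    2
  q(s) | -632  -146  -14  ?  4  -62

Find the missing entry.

4

The 5 known points determine the degree-4 polynomial uniquely.
Write q(s) = as^4 + bs^3 + cs^2 + ds + e. Substituting each data point gives a linear system:
  81a - 27b + 9c - 3d + e = -632
  16a - 8b + 4c - 2d + e = -146
  a - b + c - d + e = -14
  a + b + c + d + e = 4
  16a + 8b + 4c + 2d + e = -62
Solving the system yields a = -6, b = 4, c = -3, d = 5, e = 4.
So q(s) = -6s^4 + 4s^3 - 3s^2 + 5s + 4.
Then q(0) = 4.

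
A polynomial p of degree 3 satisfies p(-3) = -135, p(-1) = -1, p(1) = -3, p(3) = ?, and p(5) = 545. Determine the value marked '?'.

The 4 known points determine the degree-3 polynomial uniquely.
Write p(u) = au^3 + bu^2 + cu + d. Substituting each data point gives a linear system:
  -27a + 9b - 3c + d = -135
  -a + b - c + d = -1
  a + b + c + d = -3
  125a + 25b + 5c + d = 545
Solving the system yields a = 5, b = -2, c = -6, d = 0.
So p(u) = 5u³ - 2u² - 6u.
Then p(3) = 99.

99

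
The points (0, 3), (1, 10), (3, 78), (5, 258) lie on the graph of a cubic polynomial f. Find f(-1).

Write f(u) = au^3 + bu^2 + cu + d. Substituting each data point gives a linear system:
  d = 3
  a + b + c + d = 10
  27a + 9b + 3c + d = 78
  125a + 25b + 5c + d = 258
Solving the system yields a = 1, b = 5, c = 1, d = 3.
So f(u) = u^3 + 5u^2 + u + 3.
Then f(-1) = 6.

6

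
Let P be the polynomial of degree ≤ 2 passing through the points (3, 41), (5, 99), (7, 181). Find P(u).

P(u) = 3u^2 + 5u - 1

Write P(u) = au^2 + bu + c. Substituting each data point gives a linear system:
  9a + 3b + c = 41
  25a + 5b + c = 99
  49a + 7b + c = 181
Solving the system yields a = 3, b = 5, c = -1.
So P(u) = 3u^2 + 5u - 1.
Check: P(7) = 181. ✓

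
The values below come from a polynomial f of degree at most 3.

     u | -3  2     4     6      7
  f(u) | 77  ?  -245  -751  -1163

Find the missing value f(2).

The 4 known points determine the degree-3 polynomial uniquely.
Write f(u) = au^3 + bu^2 + cu + d. Substituting each data point gives a linear system:
  -27a + 9b - 3c + d = 77
  64a + 16b + 4c + d = -245
  216a + 36b + 6c + d = -751
  343a + 49b + 7c + d = -1163
Solving the system yields a = -3, b = -2, c = -5, d = -1.
So f(u) = -3u^3 - 2u^2 - 5u - 1.
Then f(2) = -43.

-43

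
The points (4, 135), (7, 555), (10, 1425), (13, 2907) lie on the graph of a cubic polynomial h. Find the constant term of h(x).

Write h(x) = ax^3 + bx^2 + cx + d. Substituting each data point gives a linear system:
  64a + 16b + 4c + d = 135
  343a + 49b + 7c + d = 555
  1000a + 100b + 10c + d = 1425
  2197a + 169b + 13c + d = 2907
Solving the system yields a = 1, b = 4, c = 3, d = -5.
So h(x) = x^3 + 4x^2 + 3x - 5.
The constant term is -5.

-5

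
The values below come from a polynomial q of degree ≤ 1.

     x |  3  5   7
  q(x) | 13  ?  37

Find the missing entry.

On equispaced nodes a degree-1 polynomial has vanishing second forward difference, so
  q(3) - 2·q(5) + q(7) = 0.
Substituting the known values and solving for q(5):
  -2·q(5) = -50
  q(5) = 25.

25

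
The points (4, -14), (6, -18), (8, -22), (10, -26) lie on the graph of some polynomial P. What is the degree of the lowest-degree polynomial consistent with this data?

1

Forward differences of the values at n = 4, 6, 8, 10:
  P  : -14  -18  -22  -26
  Δ  : -4  -4  -4
  Δ^2: 0  0
  Δ^3: 0
The first differences are constant (-4) and nonzero, while all higher differences vanish, so the minimal degree is 1.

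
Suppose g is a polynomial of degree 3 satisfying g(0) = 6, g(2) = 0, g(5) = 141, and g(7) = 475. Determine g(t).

Write g(t) = at^3 + bt^2 + ct + d. Substituting each data point gives a linear system:
  d = 6
  8a + 4b + 2c + d = 0
  125a + 25b + 5c + d = 141
  343a + 49b + 7c + d = 475
Solving the system yields a = 2, b = -4, c = -3, d = 6.
So g(t) = 2t^3 - 4t^2 - 3t + 6.
Check: g(2) = 0. ✓

g(t) = 2t^3 - 4t^2 - 3t + 6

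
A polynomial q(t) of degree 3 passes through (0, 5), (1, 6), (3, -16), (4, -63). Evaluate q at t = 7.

-492

Write q(t) = at^3 + bt^2 + ct + d. Substituting each data point gives a linear system:
  d = 5
  a + b + c + d = 6
  27a + 9b + 3c + d = -16
  64a + 16b + 4c + d = -63
Solving the system yields a = -2, b = 4, c = -1, d = 5.
So q(t) = -2t^3 + 4t^2 - t + 5.
Then q(7) = -492.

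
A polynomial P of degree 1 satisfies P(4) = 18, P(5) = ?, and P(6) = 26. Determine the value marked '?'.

22

The 2 known points determine the degree-1 polynomial uniquely.
Write P(x) = ax + b. Substituting each data point gives a linear system:
  4a + b = 18
  6a + b = 26
Solving the system yields a = 4, b = 2.
So P(x) = 4x + 2.
Then P(5) = 22.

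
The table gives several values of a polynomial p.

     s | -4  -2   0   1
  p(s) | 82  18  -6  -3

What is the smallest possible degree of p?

2

Divided differences on the nodes -4, -2, 0, 1:
  order 0: 82  18  -6  -3
  order 1: -32  -12  3
  order 2: 5  5
  order 3: 0
The order-2 divided differences are all 5 (nonzero) and every higher order vanishes, so the data lies on a polynomial of degree exactly 2.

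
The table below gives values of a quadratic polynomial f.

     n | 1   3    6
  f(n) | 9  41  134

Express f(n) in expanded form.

Using the Lagrange interpolation formula with nodes 1, 3, 6:
  L_0(n) = (n - 3)(n - 6) / 10
  L_1(n) = (n - 1)(n - 6) / -6
  L_2(n) = (n - 1)(n - 3) / 15
Then f(n) = 9·L_0(n) + 41·L_1(n) + 134·L_2(n).
Expanding and collecting terms gives f(n) = 3n² + 4n + 2.
Check: f(1) = 9. ✓

f(n) = 3n^2 + 4n + 2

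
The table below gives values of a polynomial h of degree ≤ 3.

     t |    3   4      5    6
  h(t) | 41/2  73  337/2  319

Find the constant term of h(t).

1

Write h(t) = at^3 + bt^2 + ct + d. Substituting each data point gives a linear system:
  27a + 9b + 3c + d = 41/2
  64a + 16b + 4c + d = 73
  125a + 25b + 5c + d = 337/2
  216a + 36b + 6c + d = 319
Solving the system yields a = 2, b = -5/2, c = -4, d = 1.
So h(t) = 2t^3 - (5/2)t^2 - 4t + 1.
The constant term is 1.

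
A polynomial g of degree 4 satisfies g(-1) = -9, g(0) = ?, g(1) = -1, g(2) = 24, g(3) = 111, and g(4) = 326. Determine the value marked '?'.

-6

On equispaced nodes a degree-4 polynomial has vanishing fifth forward difference, so
  - g(-1) + 5·g(0) - 10·g(1) + 10·g(2) - 5·g(3) + g(4) = 0.
Substituting the known values and solving for g(0):
  5·g(0) = -30
  g(0) = -6.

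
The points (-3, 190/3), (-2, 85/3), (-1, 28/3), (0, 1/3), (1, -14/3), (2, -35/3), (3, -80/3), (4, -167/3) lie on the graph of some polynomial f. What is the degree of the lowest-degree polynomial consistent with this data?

3

Forward differences of the values at n = -3, -2, -1, 0, 1, 2, 3, 4:
  f  : 190/3  85/3  28/3  1/3  -14/3  -35/3  -80/3  -167/3
  Δ  : -35  -19  -9  -5  -7  -15  -29
  Δ^2: 16  10  4  -2  -8  -14
  Δ^3: -6  -6  -6  -6  -6
  Δ^4: 0  0  0  0
  Δ^5: 0  0  0
  Δ^6: 0  0
  Δ^7: 0
The third differences are constant (-6) and nonzero, while all higher differences vanish, so the minimal degree is 3.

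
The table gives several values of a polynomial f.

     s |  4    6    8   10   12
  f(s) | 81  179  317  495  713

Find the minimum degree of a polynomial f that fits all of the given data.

2

Forward differences of the values at s = 4, 6, 8, 10, 12:
  f  : 81  179  317  495  713
  Δ  : 98  138  178  218
  Δ^2: 40  40  40
  Δ^3: 0  0
  Δ^4: 0
The second differences are constant (40) and nonzero, while all higher differences vanish, so the minimal degree is 2.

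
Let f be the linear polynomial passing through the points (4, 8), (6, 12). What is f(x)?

f(x) = 2x

Using the Lagrange interpolation formula with nodes 4, 6:
  L_0(x) = (x - 6) / -2
  L_1(x) = (x - 4) / 2
Then f(x) = 8·L_0(x) + 12·L_1(x).
Expanding and collecting terms gives f(x) = 2x.
Check: f(4) = 8. ✓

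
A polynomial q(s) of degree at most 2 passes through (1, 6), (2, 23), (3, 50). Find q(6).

Write q(s) = as^2 + bs + c. Substituting each data point gives a linear system:
  a + b + c = 6
  4a + 2b + c = 23
  9a + 3b + c = 50
Solving the system yields a = 5, b = 2, c = -1.
So q(s) = 5s² + 2s - 1.
Then q(6) = 191.

191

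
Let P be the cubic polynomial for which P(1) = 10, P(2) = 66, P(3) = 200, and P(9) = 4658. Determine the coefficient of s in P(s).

5

Write P(s) = as^3 + bs^2 + cs + d. Substituting each data point gives a linear system:
  a + b + c + d = 10
  8a + 4b + 2c + d = 66
  27a + 9b + 3c + d = 200
  729a + 81b + 9c + d = 4658
Solving the system yields a = 6, b = 3, c = 5, d = -4.
So P(s) = 6s^3 + 3s^2 + 5s - 4.
The coefficient of s is 5.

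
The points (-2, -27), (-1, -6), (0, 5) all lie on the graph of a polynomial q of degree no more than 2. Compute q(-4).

-99

Forward differences of the values at n = -2, -1, 0:
  q  : -27  -6  5
  Δ  : 21  11
  Δ^2: -10
The second differences are constant, confirming degree 2.
Interpolating (Newton forward form) and evaluating at n = -4 gives q(-4) = -99.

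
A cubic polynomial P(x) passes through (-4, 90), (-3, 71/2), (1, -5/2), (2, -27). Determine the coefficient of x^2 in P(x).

-3

Write P(x) = ax^3 + bx^2 + cx + d. Substituting each data point gives a linear system:
  -64a + 16b - 4c + d = 90
  -27a + 9b - 3c + d = 71/2
  a + b + c + d = -5/2
  8a + 4b + 2c + d = -27
Solving the system yields a = -2, b = -3, c = -3/2, d = 4.
So P(x) = -2x^3 - 3x^2 - (3/2)x + 4.
The coefficient of x^2 is -3.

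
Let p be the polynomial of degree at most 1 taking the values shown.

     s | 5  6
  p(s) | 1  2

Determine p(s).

Write p(s) = as + b. Substituting each data point gives a linear system:
  5a + b = 1
  6a + b = 2
Solving the system yields a = 1, b = -4.
So p(s) = s - 4.
Check: p(6) = 2. ✓

p(s) = s - 4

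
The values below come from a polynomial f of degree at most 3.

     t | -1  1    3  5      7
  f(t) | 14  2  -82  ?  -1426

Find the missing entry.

-478

The 4 known points determine the degree-3 polynomial uniquely.
Write f(t) = at^3 + bt^2 + ct + d. Substituting each data point gives a linear system:
  -a + b - c + d = 14
  a + b + c + d = 2
  27a + 9b + 3c + d = -82
  343a + 49b + 7c + d = -1426
Solving the system yields a = -5, b = 6, c = -1, d = 2.
So f(t) = -5t^3 + 6t^2 - t + 2.
Then f(5) = -478.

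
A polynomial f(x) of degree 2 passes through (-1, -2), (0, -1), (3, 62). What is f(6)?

Using the Lagrange interpolation formula with nodes -1, 0, 3:
  L_0(x) = x(x - 3) / 4
  L_1(x) = (x + 1)(x - 3) / -3
  L_2(x) = (x + 1)x / 12
Then f(x) = -2·L_0(x) - 1·L_1(x) + 62·L_2(x).
Expanding and collecting terms gives f(x) = 5x² + 6x - 1.
Evaluating at x = 6: f(6) = 215.

215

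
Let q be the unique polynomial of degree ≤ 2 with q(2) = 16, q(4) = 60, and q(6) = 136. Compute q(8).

244

Write q(u) = au^2 + bu + c. Substituting each data point gives a linear system:
  4a + 2b + c = 16
  16a + 4b + c = 60
  36a + 6b + c = 136
Solving the system yields a = 4, b = -2, c = 4.
So q(u) = 4u^2 - 2u + 4.
Then q(8) = 244.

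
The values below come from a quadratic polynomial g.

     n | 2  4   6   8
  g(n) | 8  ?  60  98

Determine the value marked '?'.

30

The 3 known points determine the degree-2 polynomial uniquely.
Write g(n) = an^2 + bn + c. Substituting each data point gives a linear system:
  4a + 2b + c = 8
  36a + 6b + c = 60
  64a + 8b + c = 98
Solving the system yields a = 1, b = 5, c = -6.
So g(n) = n² + 5n - 6.
Then g(4) = 30.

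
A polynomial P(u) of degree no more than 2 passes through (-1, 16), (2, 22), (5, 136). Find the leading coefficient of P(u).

Write P(u) = au^2 + bu + c. Substituting each data point gives a linear system:
  a - b + c = 16
  4a + 2b + c = 22
  25a + 5b + c = 136
Solving the system yields a = 6, b = -4, c = 6.
So P(u) = 6u^2 - 4u + 6.
The leading coefficient is 6.

6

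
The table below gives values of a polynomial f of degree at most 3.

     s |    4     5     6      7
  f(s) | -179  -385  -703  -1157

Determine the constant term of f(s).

5

Write f(s) = as^3 + bs^2 + cs + d. Substituting each data point gives a linear system:
  64a + 16b + 4c + d = -179
  125a + 25b + 5c + d = -385
  216a + 36b + 6c + d = -703
  343a + 49b + 7c + d = -1157
Solving the system yields a = -4, b = 4, c = 2, d = 5.
So f(s) = -4s³ + 4s² + 2s + 5.
The constant term is 5.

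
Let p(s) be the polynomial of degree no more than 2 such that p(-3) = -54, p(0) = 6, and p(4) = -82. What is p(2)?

-14

Using the Lagrange interpolation formula with nodes -3, 0, 4:
  L_0(s) = s(s - 4) / 21
  L_1(s) = (s + 3)(s - 4) / -12
  L_2(s) = (s + 3)s / 28
Then p(s) = -54·L_0(s) + 6·L_1(s) - 82·L_2(s).
Expanding and collecting terms gives p(s) = -6s^2 + 2s + 6.
Evaluating at s = 2: p(2) = -14.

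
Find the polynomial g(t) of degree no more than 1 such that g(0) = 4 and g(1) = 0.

Using the Lagrange interpolation formula with nodes 0, 1:
  L_0(t) = (t - 1) / -1
  L_1(t) = t / 1
Then g(t) = 4·L_0(t) + 0·L_1(t).
Expanding and collecting terms gives g(t) = -4t + 4.
Check: g(1) = 0. ✓

g(t) = -4t + 4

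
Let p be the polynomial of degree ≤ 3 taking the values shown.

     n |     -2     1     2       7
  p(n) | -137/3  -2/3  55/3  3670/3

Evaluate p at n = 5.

1270/3

Using the Lagrange interpolation formula with nodes -2, 1, 2, 7:
  L_0(n) = (n - 1)(n - 2)(n - 7) / -108
  L_1(n) = (n + 2)(n - 2)(n - 7) / 18
  L_2(n) = (n + 2)(n - 1)(n - 7) / -20
  L_3(n) = (n + 2)(n - 1)(n - 2) / 270
Then p(n) = -137/3·L_0(n) - 2/3·L_1(n) + 55/3·L_2(n) + 3670/3·L_3(n).
Expanding and collecting terms gives p(n) = 4n^3 - 3n^2 - 5/3.
Evaluating at n = 5: p(5) = 1270/3.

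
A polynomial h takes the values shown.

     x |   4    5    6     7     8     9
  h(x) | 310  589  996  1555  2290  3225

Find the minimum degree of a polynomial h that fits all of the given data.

Forward differences of the values at x = 4, 5, 6, 7, 8, 9:
  h  : 310  589  996  1555  2290  3225
  Δ  : 279  407  559  735  935
  Δ^2: 128  152  176  200
  Δ^3: 24  24  24
  Δ^4: 0  0
  Δ^5: 0
The third differences are constant (24) and nonzero, while all higher differences vanish, so the minimal degree is 3.

3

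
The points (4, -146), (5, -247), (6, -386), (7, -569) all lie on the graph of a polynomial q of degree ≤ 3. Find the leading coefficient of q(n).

-1

Write q(n) = an^3 + bn^2 + cn + d. Substituting each data point gives a linear system:
  64a + 16b + 4c + d = -146
  125a + 25b + 5c + d = -247
  216a + 36b + 6c + d = -386
  343a + 49b + 7c + d = -569
Solving the system yields a = -1, b = -4, c = -4, d = -2.
So q(n) = -n^3 - 4n^2 - 4n - 2.
The leading coefficient is -1.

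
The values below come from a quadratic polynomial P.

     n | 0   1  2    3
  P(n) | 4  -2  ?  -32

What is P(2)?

-14

On equispaced nodes a degree-2 polynomial has vanishing third forward difference, so
  - P(0) + 3·P(1) - 3·P(2) + P(3) = 0.
Substituting the known values and solving for P(2):
  -3·P(2) = 42
  P(2) = -14.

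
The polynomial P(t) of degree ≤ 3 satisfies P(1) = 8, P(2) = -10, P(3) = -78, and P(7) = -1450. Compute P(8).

-2218

Write P(t) = at^3 + bt^2 + ct + d. Substituting each data point gives a linear system:
  a + b + c + d = 8
  8a + 4b + 2c + d = -10
  27a + 9b + 3c + d = -78
  343a + 49b + 7c + d = -1450
Solving the system yields a = -5, b = 5, c = 2, d = 6.
So P(t) = -5t^3 + 5t^2 + 2t + 6.
Then P(8) = -2218.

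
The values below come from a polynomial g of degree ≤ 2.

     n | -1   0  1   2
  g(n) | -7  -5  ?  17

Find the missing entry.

3

The 3 known points determine the degree-2 polynomial uniquely.
Write g(n) = an^2 + bn + c. Substituting each data point gives a linear system:
  a - b + c = -7
  c = -5
  4a + 2b + c = 17
Solving the system yields a = 3, b = 5, c = -5.
So g(n) = 3n² + 5n - 5.
Then g(1) = 3.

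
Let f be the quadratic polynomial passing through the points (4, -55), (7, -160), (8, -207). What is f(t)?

Write f(t) = at^2 + bt + c. Substituting each data point gives a linear system:
  16a + 4b + c = -55
  49a + 7b + c = -160
  64a + 8b + c = -207
Solving the system yields a = -3, b = -2, c = 1.
So f(t) = -3t^2 - 2t + 1.
Check: f(4) = -55. ✓

f(t) = -3t^2 - 2t + 1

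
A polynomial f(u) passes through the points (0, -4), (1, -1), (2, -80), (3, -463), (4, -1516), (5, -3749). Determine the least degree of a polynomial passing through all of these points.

Forward differences of the values at u = 0, 1, 2, 3, 4, 5:
  f  : -4  -1  -80  -463  -1516  -3749
  Δ  : 3  -79  -383  -1053  -2233
  Δ^2: -82  -304  -670  -1180
  Δ^3: -222  -366  -510
  Δ^4: -144  -144
  Δ^5: 0
The fourth differences are constant (-144) and nonzero, while all higher differences vanish, so the minimal degree is 4.

4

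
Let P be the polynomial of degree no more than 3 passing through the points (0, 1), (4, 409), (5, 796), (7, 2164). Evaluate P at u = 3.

Write P(u) = au^3 + bu^2 + cu + d. Substituting each data point gives a linear system:
  d = 1
  64a + 16b + 4c + d = 409
  125a + 25b + 5c + d = 796
  343a + 49b + 7c + d = 2164
Solving the system yields a = 6, b = 3, c = -6, d = 1.
So P(u) = 6u^3 + 3u^2 - 6u + 1.
Then P(3) = 172.

172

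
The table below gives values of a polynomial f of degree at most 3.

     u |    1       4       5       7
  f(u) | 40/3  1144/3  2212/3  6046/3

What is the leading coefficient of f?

Write f(u) = au^3 + bu^2 + cu + d. Substituting each data point gives a linear system:
  a + b + c + d = 40/3
  64a + 16b + 4c + d = 1144/3
  125a + 25b + 5c + d = 2212/3
  343a + 49b + 7c + d = 6046/3
Solving the system yields a = 6, b = -5/3, c = 5, d = 4.
So f(u) = 6u^3 - (5/3)u^2 + 5u + 4.
The leading coefficient is 6.

6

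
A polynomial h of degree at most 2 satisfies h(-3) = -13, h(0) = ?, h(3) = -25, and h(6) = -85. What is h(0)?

-1

The 3 known points determine the degree-2 polynomial uniquely.
Write h(s) = as^2 + bs + c. Substituting each data point gives a linear system:
  9a - 3b + c = -13
  9a + 3b + c = -25
  36a + 6b + c = -85
Solving the system yields a = -2, b = -2, c = -1.
So h(s) = -2s² - 2s - 1.
Then h(0) = -1.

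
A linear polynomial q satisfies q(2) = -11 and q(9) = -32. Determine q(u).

q(u) = -3u - 5

Using the Lagrange interpolation formula with nodes 2, 9:
  L_0(u) = (u - 9) / -7
  L_1(u) = (u - 2) / 7
Then q(u) = -11·L_0(u) - 32·L_1(u).
Expanding and collecting terms gives q(u) = -3u - 5.
Check: q(9) = -32. ✓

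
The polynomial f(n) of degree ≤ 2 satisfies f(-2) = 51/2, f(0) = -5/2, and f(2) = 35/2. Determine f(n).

f(n) = 6n^2 - 2n - 5/2

Write f(n) = an^2 + bn + c. Substituting each data point gives a linear system:
  4a - 2b + c = 51/2
  c = -5/2
  4a + 2b + c = 35/2
Solving the system yields a = 6, b = -2, c = -5/2.
So f(n) = 6n^2 - 2n - 5/2.
Check: f(2) = 35/2. ✓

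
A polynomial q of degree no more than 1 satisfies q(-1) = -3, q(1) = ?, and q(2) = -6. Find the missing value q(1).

The 2 known points determine the degree-1 polynomial uniquely.
Write q(n) = an + b. Substituting each data point gives a linear system:
  -a + b = -3
  2a + b = -6
Solving the system yields a = -1, b = -4.
So q(n) = -n - 4.
Then q(1) = -5.

-5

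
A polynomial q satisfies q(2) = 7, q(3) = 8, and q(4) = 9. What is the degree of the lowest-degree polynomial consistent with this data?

Forward differences of the values at u = 2, 3, 4:
  q  : 7  8  9
  Δ  : 1  1
  Δ^2: 0
The first differences are constant (1) and nonzero, while all higher differences vanish, so the minimal degree is 1.

1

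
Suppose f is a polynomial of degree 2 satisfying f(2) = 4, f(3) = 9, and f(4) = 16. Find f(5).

Write f(n) = an^2 + bn + c. Substituting each data point gives a linear system:
  4a + 2b + c = 4
  9a + 3b + c = 9
  16a + 4b + c = 16
Solving the system yields a = 1, b = 0, c = 0.
So f(n) = n^2.
Then f(5) = 25.

25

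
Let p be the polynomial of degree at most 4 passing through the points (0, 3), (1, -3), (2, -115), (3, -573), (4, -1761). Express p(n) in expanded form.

Write p(n) = an^4 + bn^3 + cn^2 + dn + e. Substituting each data point gives a linear system:
  e = 3
  a + b + c + d + e = -3
  16a + 8b + 4c + 2d + e = -115
  81a + 27b + 9c + 3d + e = -573
  256a + 64b + 16c + 4d + e = -1761
Solving the system yields a = -6, b = -4, c = 1, d = 3, e = 3.
So p(n) = -6n⁴ - 4n³ + n² + 3n + 3.
Check: p(0) = 3. ✓

p(n) = -6n^4 - 4n^3 + n^2 + 3n + 3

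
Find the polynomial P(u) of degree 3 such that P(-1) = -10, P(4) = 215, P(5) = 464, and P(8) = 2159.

Write P(u) = au^3 + bu^2 + cu + d. Substituting each data point gives a linear system:
  -a + b - c + d = -10
  64a + 16b + 4c + d = 215
  125a + 25b + 5c + d = 464
  512a + 64b + 8c + d = 2159
Solving the system yields a = 5, b = -6, c = -2, d = -1.
So P(u) = 5u^3 - 6u^2 - 2u - 1.
Check: P(5) = 464. ✓

P(u) = 5u^3 - 6u^2 - 2u - 1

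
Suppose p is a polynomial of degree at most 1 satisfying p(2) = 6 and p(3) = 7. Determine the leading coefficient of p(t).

1

Write p(t) = at + b. Substituting each data point gives a linear system:
  2a + b = 6
  3a + b = 7
Solving the system yields a = 1, b = 4.
So p(t) = t + 4.
The leading coefficient is 1.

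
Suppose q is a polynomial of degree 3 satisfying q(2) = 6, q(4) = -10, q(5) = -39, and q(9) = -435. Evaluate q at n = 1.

Write q(n) = an^3 + bn^2 + cn + d. Substituting each data point gives a linear system:
  8a + 4b + 2c + d = 6
  64a + 16b + 4c + d = -10
  125a + 25b + 5c + d = -39
  729a + 81b + 9c + d = -435
Solving the system yields a = -1, b = 4, c = -4, d = 6.
So q(n) = -n³ + 4n² - 4n + 6.
Then q(1) = 5.

5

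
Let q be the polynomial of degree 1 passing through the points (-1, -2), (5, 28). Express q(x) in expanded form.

q(x) = 5x + 3

Write q(x) = ax + b. Substituting each data point gives a linear system:
  -a + b = -2
  5a + b = 28
Solving the system yields a = 5, b = 3.
So q(x) = 5x + 3.
Check: q(5) = 28. ✓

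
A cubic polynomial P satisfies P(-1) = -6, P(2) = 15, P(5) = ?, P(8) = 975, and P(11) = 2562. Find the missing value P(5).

234

The 4 known points determine the degree-3 polynomial uniquely.
Write P(x) = ax^3 + bx^2 + cx + d. Substituting each data point gives a linear system:
  -a + b - c + d = -6
  8a + 4b + 2c + d = 15
  512a + 64b + 8c + d = 975
  1331a + 121b + 11c + d = 2562
Solving the system yields a = 2, b = -1, c = 2, d = -1.
So P(x) = 2x^3 - x^2 + 2x - 1.
Then P(5) = 234.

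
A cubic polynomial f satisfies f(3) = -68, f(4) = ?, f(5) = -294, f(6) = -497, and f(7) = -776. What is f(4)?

-155

The 4 known points determine the degree-3 polynomial uniquely.
Write f(n) = an^3 + bn^2 + cn + d. Substituting each data point gives a linear system:
  27a + 9b + 3c + d = -68
  125a + 25b + 5c + d = -294
  216a + 36b + 6c + d = -497
  343a + 49b + 7c + d = -776
Solving the system yields a = -2, b = -2, c = 1, d = 1.
So f(n) = -2n^3 - 2n^2 + n + 1.
Then f(4) = -155.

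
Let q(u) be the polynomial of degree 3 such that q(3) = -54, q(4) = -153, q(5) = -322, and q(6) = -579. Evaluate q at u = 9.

-2058

Write q(u) = au^3 + bu^2 + cu + d. Substituting each data point gives a linear system:
  27a + 9b + 3c + d = -54
  64a + 16b + 4c + d = -153
  125a + 25b + 5c + d = -322
  216a + 36b + 6c + d = -579
Solving the system yields a = -3, b = 1, c = 5, d = 3.
So q(u) = -3u^3 + u^2 + 5u + 3.
Then q(9) = -2058.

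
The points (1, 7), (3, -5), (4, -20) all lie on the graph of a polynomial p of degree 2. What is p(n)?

Using the Lagrange interpolation formula with nodes 1, 3, 4:
  L_0(n) = (n - 3)(n - 4) / 6
  L_1(n) = (n - 1)(n - 4) / -2
  L_2(n) = (n - 1)(n - 3) / 3
Then p(n) = 7·L_0(n) - 5·L_1(n) - 20·L_2(n).
Expanding and collecting terms gives p(n) = -3n^2 + 6n + 4.
Check: p(4) = -20. ✓

p(n) = -3n^2 + 6n + 4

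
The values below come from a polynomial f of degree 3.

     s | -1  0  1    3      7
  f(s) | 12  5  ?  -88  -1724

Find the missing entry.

10

The 4 known points determine the degree-3 polynomial uniquely.
Write f(s) = as^3 + bs^2 + cs + d. Substituting each data point gives a linear system:
  -a + b - c + d = 12
  d = 5
  27a + 9b + 3c + d = -88
  343a + 49b + 7c + d = -1724
Solving the system yields a = -6, b = 6, c = 5, d = 5.
So f(s) = -6s^3 + 6s^2 + 5s + 5.
Then f(1) = 10.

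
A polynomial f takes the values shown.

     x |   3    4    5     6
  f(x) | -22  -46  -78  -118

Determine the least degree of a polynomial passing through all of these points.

2

Forward differences of the values at x = 3, 4, 5, 6:
  f  : -22  -46  -78  -118
  Δ  : -24  -32  -40
  Δ^2: -8  -8
  Δ^3: 0
The second differences are constant (-8) and nonzero, while all higher differences vanish, so the minimal degree is 2.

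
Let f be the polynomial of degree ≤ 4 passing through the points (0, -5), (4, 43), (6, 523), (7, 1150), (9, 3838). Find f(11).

9598

Write f(t) = at^4 + bt^3 + ct^2 + dt + e. Substituting each data point gives a linear system:
  e = -5
  256a + 64b + 16c + 4d + e = 43
  1296a + 216b + 36c + 6d + e = 523
  2401a + 343b + 49c + 7d + e = 1150
  6561a + 729b + 81c + 9d + e = 3838
Solving the system yields a = 1, b = -4, c = 2, d = 4, e = -5.
So f(t) = t^4 - 4t^3 + 2t^2 + 4t - 5.
Then f(11) = 9598.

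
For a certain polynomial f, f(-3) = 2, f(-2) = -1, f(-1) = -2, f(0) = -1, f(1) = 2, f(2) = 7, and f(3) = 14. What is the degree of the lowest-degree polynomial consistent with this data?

2

Forward differences of the values at n = -3, -2, -1, 0, 1, 2, 3:
  f  : 2  -1  -2  -1  2  7  14
  Δ  : -3  -1  1  3  5  7
  Δ^2: 2  2  2  2  2
  Δ^3: 0  0  0  0
  Δ^4: 0  0  0
  Δ^5: 0  0
  Δ^6: 0
The second differences are constant (2) and nonzero, while all higher differences vanish, so the minimal degree is 2.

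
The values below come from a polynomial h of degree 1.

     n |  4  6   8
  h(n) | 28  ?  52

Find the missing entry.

On equispaced nodes a degree-1 polynomial has vanishing second forward difference, so
  h(4) - 2·h(6) + h(8) = 0.
Substituting the known values and solving for h(6):
  -2·h(6) = -80
  h(6) = 40.

40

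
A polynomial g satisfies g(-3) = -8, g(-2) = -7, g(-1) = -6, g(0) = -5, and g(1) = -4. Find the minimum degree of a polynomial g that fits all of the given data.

1

Forward differences of the values at s = -3, -2, -1, 0, 1:
  g  : -8  -7  -6  -5  -4
  Δ  : 1  1  1  1
  Δ^2: 0  0  0
  Δ^3: 0  0
  Δ^4: 0
The first differences are constant (1) and nonzero, while all higher differences vanish, so the minimal degree is 1.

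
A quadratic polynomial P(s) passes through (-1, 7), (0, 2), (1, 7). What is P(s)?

Write P(s) = as^2 + bs + c. Substituting each data point gives a linear system:
  a - b + c = 7
  c = 2
  a + b + c = 7
Solving the system yields a = 5, b = 0, c = 2.
So P(s) = 5s^2 + 2.
Check: P(0) = 2. ✓

P(s) = 5s^2 + 2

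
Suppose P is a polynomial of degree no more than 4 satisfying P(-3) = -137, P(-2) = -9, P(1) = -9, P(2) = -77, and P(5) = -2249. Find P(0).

Using the Lagrange interpolation formula with nodes -3, -2, 1, 2, 5:
  L_0(s) = (s + 2)(s - 1)(s - 2)(s - 5) / 160
  L_1(s) = (s + 3)(s - 1)(s - 2)(s - 5) / -84
  L_2(s) = (s + 3)(s + 2)(s - 2)(s - 5) / 48
  L_3(s) = (s + 3)(s + 2)(s - 1)(s - 5) / -60
  L_4(s) = (s + 3)(s + 2)(s - 1)(s - 2) / 672
Then P(s) = -137·L_0(s) - 9·L_1(s) - 9·L_2(s) - 77·L_3(s) - 2249·L_4(s).
Expanding and collecting terms gives P(s) = -3s^4 - 3s^3 + s^2 - 5s + 1.
Evaluating at s = 0: P(0) = 1.

1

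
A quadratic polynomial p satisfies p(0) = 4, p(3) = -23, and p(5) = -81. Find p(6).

Write p(t) = at^2 + bt + c. Substituting each data point gives a linear system:
  c = 4
  9a + 3b + c = -23
  25a + 5b + c = -81
Solving the system yields a = -4, b = 3, c = 4.
So p(t) = -4t² + 3t + 4.
Then p(6) = -122.

-122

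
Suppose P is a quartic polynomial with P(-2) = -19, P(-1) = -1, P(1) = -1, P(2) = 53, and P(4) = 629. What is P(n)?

Write P(n) = an^4 + bn^3 + cn^2 + dn + e. Substituting each data point gives a linear system:
  16a - 8b + 4c - 2d + e = -19
  a - b + c - d + e = -1
  a + b + c + d + e = -1
  16a + 8b + 4c + 2d + e = 53
  256a + 64b + 16c + 4d + e = 629
Solving the system yields a = 1, b = 6, c = 1, d = -6, e = -3.
So P(n) = n⁴ + 6n³ + n² - 6n - 3.
Check: P(-1) = -1. ✓

P(n) = n^4 + 6n^3 + n^2 - 6n - 3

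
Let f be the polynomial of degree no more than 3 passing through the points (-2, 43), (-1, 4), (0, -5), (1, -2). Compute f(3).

-32

Write f(x) = ax^3 + bx^2 + cx + d. Substituting each data point gives a linear system:
  -8a + 4b - 2c + d = 43
  -a + b - c + d = 4
  d = -5
  a + b + c + d = -2
Solving the system yields a = -3, b = 6, c = 0, d = -5.
So f(x) = -3x³ + 6x² - 5.
Then f(3) = -32.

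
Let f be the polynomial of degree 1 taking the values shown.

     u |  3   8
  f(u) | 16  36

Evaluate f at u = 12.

Using the Lagrange interpolation formula with nodes 3, 8:
  L_0(u) = (u - 8) / -5
  L_1(u) = (u - 3) / 5
Then f(u) = 16·L_0(u) + 36·L_1(u).
Expanding and collecting terms gives f(u) = 4u + 4.
Evaluating at u = 12: f(12) = 52.

52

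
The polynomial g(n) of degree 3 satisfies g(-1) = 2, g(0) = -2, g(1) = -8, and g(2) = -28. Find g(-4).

Forward differences of the values at n = -1, 0, 1, 2:
  g  : 2  -2  -8  -28
  Δ  : -4  -6  -20
  Δ^2: -2  -14
  Δ^3: -12
The third differences are constant, confirming degree 3.
Interpolating (Newton forward form) and evaluating at n = -4 gives g(-4) = 122.

122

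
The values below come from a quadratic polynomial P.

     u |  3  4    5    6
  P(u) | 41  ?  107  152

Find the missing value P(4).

The 3 known points determine the degree-2 polynomial uniquely.
Write P(u) = au^2 + bu + c. Substituting each data point gives a linear system:
  9a + 3b + c = 41
  25a + 5b + c = 107
  36a + 6b + c = 152
Solving the system yields a = 4, b = 1, c = 2.
So P(u) = 4u^2 + u + 2.
Then P(4) = 70.

70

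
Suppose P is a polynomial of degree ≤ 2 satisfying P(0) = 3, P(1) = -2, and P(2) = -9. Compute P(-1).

Using the Lagrange interpolation formula with nodes 0, 1, 2:
  L_0(t) = (t - 1)(t - 2) / 2
  L_1(t) = t(t - 2) / -1
  L_2(t) = t(t - 1) / 2
Then P(t) = 3·L_0(t) - 2·L_1(t) - 9·L_2(t).
Expanding and collecting terms gives P(t) = -t² - 4t + 3.
Evaluating at t = -1: P(-1) = 6.

6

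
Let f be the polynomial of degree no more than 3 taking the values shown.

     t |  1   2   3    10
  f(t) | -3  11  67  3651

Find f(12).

Using the Lagrange interpolation formula with nodes 1, 2, 3, 10:
  L_0(t) = (t - 2)(t - 3)(t - 10) / -18
  L_1(t) = (t - 1)(t - 3)(t - 10) / 8
  L_2(t) = (t - 1)(t - 2)(t - 10) / -14
  L_3(t) = (t - 1)(t - 2)(t - 3) / 504
Then f(t) = -3·L_0(t) + 11·L_1(t) + 67·L_2(t) + 3651·L_3(t).
Expanding and collecting terms gives f(t) = 4t^3 - 3t^2 - 5t + 1.
Evaluating at t = 12: f(12) = 6421.

6421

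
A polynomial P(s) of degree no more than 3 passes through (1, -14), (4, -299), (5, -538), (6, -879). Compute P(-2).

Using the Lagrange interpolation formula with nodes 1, 4, 5, 6:
  L_0(s) = (s - 4)(s - 5)(s - 6) / -60
  L_1(s) = (s - 1)(s - 5)(s - 6) / 6
  L_2(s) = (s - 1)(s - 4)(s - 6) / -4
  L_3(s) = (s - 1)(s - 4)(s - 5) / 10
Then P(s) = -14·L_0(s) - 299·L_1(s) - 538·L_2(s) - 879·L_3(s).
Expanding and collecting terms gives P(s) = -3s^3 - 6s^2 - 2s - 3.
Evaluating at s = -2: P(-2) = 1.

1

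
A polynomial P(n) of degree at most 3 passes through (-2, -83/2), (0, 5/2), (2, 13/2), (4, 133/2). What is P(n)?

Using the Lagrange interpolation formula with nodes -2, 0, 2, 4:
  L_0(n) = n(n - 2)(n - 4) / -48
  L_1(n) = (n + 2)(n - 2)(n - 4) / 16
  L_2(n) = (n + 2)n(n - 4) / -16
  L_3(n) = (n + 2)n(n - 2) / 48
Then P(n) = -83/2·L_0(n) + 5/2·L_1(n) + 13/2·L_2(n) + 133/2·L_3(n).
Expanding and collecting terms gives P(n) = 2n^3 - 5n^2 + 4n + 5/2.
Check: P(2) = 13/2. ✓

P(n) = 2n^3 - 5n^2 + 4n + 5/2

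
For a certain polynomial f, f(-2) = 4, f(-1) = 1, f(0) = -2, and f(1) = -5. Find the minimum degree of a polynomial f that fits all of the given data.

Forward differences of the values at t = -2, -1, 0, 1:
  f  : 4  1  -2  -5
  Δ  : -3  -3  -3
  Δ^2: 0  0
  Δ^3: 0
The first differences are constant (-3) and nonzero, while all higher differences vanish, so the minimal degree is 1.

1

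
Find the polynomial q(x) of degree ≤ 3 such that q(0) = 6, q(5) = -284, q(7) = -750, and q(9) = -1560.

Using the Lagrange interpolation formula with nodes 0, 5, 7, 9:
  L_0(x) = (x - 5)(x - 7)(x - 9) / -315
  L_1(x) = x(x - 7)(x - 9) / 40
  L_2(x) = x(x - 5)(x - 9) / -28
  L_3(x) = x(x - 5)(x - 7) / 72
Then q(x) = 6·L_0(x) - 284·L_1(x) - 750·L_2(x) - 1560·L_3(x).
Expanding and collecting terms gives q(x) = -2x³ - x² - 3x + 6.
Check: q(9) = -1560. ✓

q(x) = -2x^3 - x^2 - 3x + 6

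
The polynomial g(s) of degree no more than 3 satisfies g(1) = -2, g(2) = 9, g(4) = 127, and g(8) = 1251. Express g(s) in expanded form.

Write g(s) = as^3 + bs^2 + cs + d. Substituting each data point gives a linear system:
  a + b + c + d = -2
  8a + 4b + 2c + d = 9
  64a + 16b + 4c + d = 127
  512a + 64b + 8c + d = 1251
Solving the system yields a = 3, b = -5, c = 5, d = -5.
So g(s) = 3s^3 - 5s^2 + 5s - 5.
Check: g(8) = 1251. ✓

g(s) = 3s^3 - 5s^2 + 5s - 5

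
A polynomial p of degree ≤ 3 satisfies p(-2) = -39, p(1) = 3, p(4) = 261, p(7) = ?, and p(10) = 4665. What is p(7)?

1545

On equispaced nodes a degree-3 polynomial has vanishing fourth forward difference, so
  p(-2) - 4·p(1) + 6·p(4) - 4·p(7) + p(10) = 0.
Substituting the known values and solving for p(7):
  -4·p(7) = -6180
  p(7) = 1545.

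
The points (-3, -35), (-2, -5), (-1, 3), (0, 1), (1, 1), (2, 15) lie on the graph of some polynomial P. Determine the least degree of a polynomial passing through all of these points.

3

Forward differences of the values at t = -3, -2, -1, 0, 1, 2:
  P  : -35  -5  3  1  1  15
  Δ  : 30  8  -2  0  14
  Δ^2: -22  -10  2  14
  Δ^3: 12  12  12
  Δ^4: 0  0
  Δ^5: 0
The third differences are constant (12) and nonzero, while all higher differences vanish, so the minimal degree is 3.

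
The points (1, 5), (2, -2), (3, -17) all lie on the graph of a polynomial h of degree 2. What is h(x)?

h(x) = -4x^2 + 5x + 4

Using the Lagrange interpolation formula with nodes 1, 2, 3:
  L_0(x) = (x - 2)(x - 3) / 2
  L_1(x) = (x - 1)(x - 3) / -1
  L_2(x) = (x - 1)(x - 2) / 2
Then h(x) = 5·L_0(x) - 2·L_1(x) - 17·L_2(x).
Expanding and collecting terms gives h(x) = -4x^2 + 5x + 4.
Check: h(2) = -2. ✓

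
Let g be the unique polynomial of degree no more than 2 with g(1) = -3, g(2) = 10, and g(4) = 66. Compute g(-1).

Write g(t) = at^2 + bt + c. Substituting each data point gives a linear system:
  a + b + c = -3
  4a + 2b + c = 10
  16a + 4b + c = 66
Solving the system yields a = 5, b = -2, c = -6.
So g(t) = 5t^2 - 2t - 6.
Then g(-1) = 1.

1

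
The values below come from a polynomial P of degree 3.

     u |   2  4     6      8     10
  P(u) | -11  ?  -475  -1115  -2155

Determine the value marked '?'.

-139

The 4 known points determine the degree-3 polynomial uniquely.
Write P(u) = au^3 + bu^2 + cu + d. Substituting each data point gives a linear system:
  8a + 4b + 2c + d = -11
  216a + 36b + 6c + d = -475
  512a + 64b + 8c + d = -1115
  1000a + 100b + 10c + d = -2155
Solving the system yields a = -2, b = -2, c = 4, d = 5.
So P(u) = -2u³ - 2u² + 4u + 5.
Then P(4) = -139.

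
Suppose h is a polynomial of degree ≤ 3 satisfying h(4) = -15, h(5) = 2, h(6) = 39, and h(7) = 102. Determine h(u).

h(u) = u^3 - 5u^2 + u - 3

Using the Lagrange interpolation formula with nodes 4, 5, 6, 7:
  L_0(u) = (u - 5)(u - 6)(u - 7) / -6
  L_1(u) = (u - 4)(u - 6)(u - 7) / 2
  L_2(u) = (u - 4)(u - 5)(u - 7) / -2
  L_3(u) = (u - 4)(u - 5)(u - 6) / 6
Then h(u) = -15·L_0(u) + 2·L_1(u) + 39·L_2(u) + 102·L_3(u).
Expanding and collecting terms gives h(u) = u^3 - 5u^2 + u - 3.
Check: h(6) = 39. ✓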